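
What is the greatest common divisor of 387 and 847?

1

gcd(847, 387):
  847 = 2×387 + 73
  387 = 5×73 + 22
  73 = 3×22 + 7
  22 = 3×7 + 1
  7 = 7×1
so gcd(847, 387) = 1.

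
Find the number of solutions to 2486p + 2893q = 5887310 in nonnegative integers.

9

gcd(2893, 2486) = 11  (2893 = 1*2486 + 407, 2486 = 6*407 + 44, 407 = 9*44 + 11, 44 = 4*11).
Back-substituting, 2486*(-64) + 2893*(55) = 11.
Scale by 535210: one solution is (-34253440, 29436550). Reduce p mod 263: (206, 1858).
General: p = 206 + 263t, q = 1858 - 226t.
p ≥ 0 ⇒ t ≥ 0; q ≥ 0 ⇒ t ≤ 8. So t ∈ [0, 8]: 9 solutions.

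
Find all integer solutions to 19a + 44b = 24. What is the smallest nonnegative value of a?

36

gcd(44, 19):
  44 = 2·19 + 6
  19 = 3·6 + 1
  6 = 6·1
so gcd(44, 19) = 1.
1 divides 24, so solutions exist.
Back-substitute for Bézout coefficients:
  1 = 19 - 3·6
  ... = 19·(7) + 44·(-3)
Scale by 24/1 = 24: (a₀, b₀) = (168, -72).
General solution: a = 168 + 44t, b = -72 - 19t for integer t.
a ≥ 0: smallest is 168 mod 44 = 36 (at t = -3), with b = -15.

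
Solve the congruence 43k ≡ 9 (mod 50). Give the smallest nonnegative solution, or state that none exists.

gcd(50, 43) = 1  (50 = 1*43 + 7, 43 = 6*7 + 1, 7 = 7*1).
1 divides 9, so solutions exist.
Back-substituting, 43*(7) + 50*(-6) = 1.
So 43*(7) ≡ 1 (mod 50); multiply by 9: k ≡ 63 (mod 50).
Smallest nonnegative: k = 63 mod 50 = 13.

13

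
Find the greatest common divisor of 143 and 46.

gcd(143, 46):
  143 = 3·46 + 5
  46 = 9·5 + 1
  5 = 5·1
so gcd(143, 46) = 1.

1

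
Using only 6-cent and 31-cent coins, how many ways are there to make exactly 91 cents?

Need nonnegative integers with 6j + 31k = 91.
gcd(6, 31) = 1, and 6·(-5) + 31·(1) = 1.
So (j₀, k₀) = (-455, 91); general j = -455 + 31t, k = 91 - 6t.
j ≥ 0 ⇒ t ≥ 15; k ≥ 0 ⇒ t ≤ 15. That's 1 value of t.

1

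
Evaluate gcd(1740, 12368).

gcd(12368, 1740):
  12368 = 7·1740 + 188
  1740 = 9·188 + 48
  188 = 3·48 + 44
  48 = 1·44 + 4
  44 = 11·4
so gcd(12368, 1740) = 4.

4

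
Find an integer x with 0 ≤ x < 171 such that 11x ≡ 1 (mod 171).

gcd(171, 11):
  171 = 15·11 + 6
  11 = 1·6 + 5
  6 = 1·5 + 1
  5 = 5·1
so gcd(171, 11) = 1.
Back-substitute for Bézout coefficients:
  1 = 6 - 1·5
  ... = 11·(-31) + 171·(2)
So 11·-31 ≡ 1 (mod 171), and -31 mod 171 = 140.

140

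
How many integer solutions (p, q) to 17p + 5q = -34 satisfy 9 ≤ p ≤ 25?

3

gcd(17, 5) = 1  (17 = 3·5 + 2, 5 = 2·2 + 1, 2 = 2·1).
Back-substituting, 17·(-2) + 5·(7) = 1.
Scale by -34: particular solution (68, -238); reduce p mod 5: (3, -17).
General solution: p = 3 + 5t, q = -17 - 17t for integer t.
9 ≤ 3 + 5t ≤ 25 gives t ∈ [2, 4], which is 3 values.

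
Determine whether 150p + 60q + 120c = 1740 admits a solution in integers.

gcd(150, 60) = 30  (150 = 2·60 + 30, 60 = 2·30).
gcd(30, 120) = 30.
30 divides 1740, so integer solutions exist.

yes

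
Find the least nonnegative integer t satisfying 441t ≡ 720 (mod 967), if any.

gcd(967, 441) = 1  (967 = 2×441 + 85, 441 = 5×85 + 16, 85 = 5×16 + 5, 16 = 3×5 + 1, 5 = 5×1).
1 divides 720, so solutions exist.
Back-substituting, 441×(182) + 967×(-83) = 1.
So 441×(182) ≡ 1 (mod 967); multiply by 720: t ≡ 131040 (mod 967).
Smallest nonnegative: t = 131040 mod 967 = 495.

495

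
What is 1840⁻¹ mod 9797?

gcd(9797, 1840) = 1.
By Bézout, 1840·(-2199) + 9797·(413) = 1.
So 1840·-2199 ≡ 1 (mod 9797), and -2199 mod 9797 = 7598.

7598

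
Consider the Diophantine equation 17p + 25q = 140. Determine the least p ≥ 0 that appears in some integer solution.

gcd(25, 17):
  25 = 1*17 + 8
  17 = 2*8 + 1
  8 = 8*1
so gcd(25, 17) = 1.
1 divides 140, so solutions exist.
Back-substitute for Bézout coefficients:
  1 = 17 - 2*8
  ... = 17*(3) + 25*(-2)
Scale by 140/1 = 140: (p₀, q₀) = (420, -280).
General solution: p = 420 + 25t, q = -280 - 17t for integer t.
p ≥ 0: smallest is 420 mod 25 = 20 (at t = -16), with q = -8.

20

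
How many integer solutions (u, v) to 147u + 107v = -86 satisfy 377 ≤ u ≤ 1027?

gcd(147, 107):
  147 = 1*107 + 40
  107 = 2*40 + 27
  40 = 1*27 + 13
  27 = 2*13 + 1
  13 = 13*1
so gcd(147, 107) = 1.
Back-substitute for Bézout coefficients:
  1 = 27 - 2*13
  ... = 147*(-8) + 107*(11)
Scale by -86: particular solution (688, -946); reduce u mod 107: (46, -64).
General solution: u = 46 + 107t, v = -64 - 147t for integer t.
377 ≤ 46 + 107t ≤ 1027 gives t ∈ [4, 9], which is 6 values.

6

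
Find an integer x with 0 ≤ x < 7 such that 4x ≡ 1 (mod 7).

2

gcd(7, 4):
  7 = 1*4 + 3
  4 = 1*3 + 1
  3 = 3*1
so gcd(7, 4) = 1.
Back-substitute for Bézout coefficients:
  1 = 4 - 1*3
  ... = 4*(2) + 7*(-1)
So 4*2 ≡ 1 (mod 7), and 2 mod 7 = 2.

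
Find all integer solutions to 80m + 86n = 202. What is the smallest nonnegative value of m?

gcd(86, 80) = 2  (86 = 1×80 + 6, 80 = 13×6 + 2, 6 = 3×2).
2 divides 202, so solutions exist.
Back-substituting, 80×(14) + 86×(-13) = 2.
Scale by 202/2 = 101: (m₀, n₀) = (1414, -1313).
General solution: m = 1414 + 43t, n = -1313 - 40t for integer t.
m ≥ 0: smallest is 1414 mod 43 = 38 (at t = -32), with n = -33.

38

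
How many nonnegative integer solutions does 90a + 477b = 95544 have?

gcd(477, 90):
  477 = 5·90 + 27
  90 = 3·27 + 9
  27 = 3·9
so gcd(477, 90) = 9.
Back-substitute for Bézout coefficients:
  9 = 90 - 3·27
  ... = 90·(16) + 477·(-3)
Scale by 10616: one solution is (169856, -31848). Reduce a mod 53: (44, 192).
General: a = 44 + 53t, b = 192 - 10t.
a ≥ 0 ⇒ t ≥ 0; b ≥ 0 ⇒ t ≤ 19. So t ∈ [0, 19]: 20 solutions.

20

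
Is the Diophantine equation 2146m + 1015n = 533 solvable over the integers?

no

gcd(2146, 1015):
  2146 = 2×1015 + 116
  1015 = 8×116 + 87
  116 = 1×87 + 29
  87 = 3×29
so gcd(2146, 1015) = 29.
29 does not divide 533 (remainder 11), so no integer solutions.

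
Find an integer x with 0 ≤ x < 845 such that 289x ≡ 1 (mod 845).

gcd(845, 289) = 1.
By Bézout, 289×(269) + 845×(-92) = 1.
So 289×269 ≡ 1 (mod 845), and 269 mod 845 = 269.

269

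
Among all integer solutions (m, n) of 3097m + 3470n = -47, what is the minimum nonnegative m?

549

gcd(3470, 3097) = 1.
1 divides -47, so solutions exist.
By Bézout, 3097×(-307) + 3470×(274) = 1.
Scale by -47/1 = -47: (m₀, n₀) = (14429, -12878).
General solution: m = 14429 + 3470t, n = -12878 - 3097t for integer t.
m ≥ 0: smallest is 14429 mod 3470 = 549 (at t = -4), with n = -490.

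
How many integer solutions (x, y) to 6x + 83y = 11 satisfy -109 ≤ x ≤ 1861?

24

gcd(83, 6) = 1.
By Bézout, 6·(14) + 83·(-1) = 1.
Particular solution: (71, -5).
General solution: x = 71 + 83t, y = -5 - 6t for integer t.
-109 ≤ 71 + 83t ≤ 1861 gives t ∈ [-2, 21], which is 24 values.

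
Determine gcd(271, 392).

gcd(392, 271):
  392 = 1×271 + 121
  271 = 2×121 + 29
  121 = 4×29 + 5
  29 = 5×5 + 4
  5 = 1×4 + 1
  4 = 4×1
so gcd(392, 271) = 1.

1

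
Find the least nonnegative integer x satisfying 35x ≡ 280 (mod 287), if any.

gcd(287, 35) = 7  (287 = 8·35 + 7, 35 = 5·7).
7 divides 280, so solutions exist.
Back-substituting, 35·(-8) + 287·(1) = 7.
So 35·(-8) ≡ 7 (mod 287); multiply by 40: x ≡ -320 (mod 41).
Smallest nonnegative: x = -320 mod 41 = 8.

8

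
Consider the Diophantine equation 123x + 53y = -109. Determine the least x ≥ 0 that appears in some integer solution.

31

gcd(123, 53):
  123 = 2·53 + 17
  53 = 3·17 + 2
  17 = 8·2 + 1
  2 = 2·1
so gcd(123, 53) = 1.
1 divides -109, so solutions exist.
Back-substitute for Bézout coefficients:
  1 = 17 - 8·2
  ... = 123·(25) + 53·(-58)
Scale by -109/1 = -109: (x₀, y₀) = (-2725, 6322).
General solution: x = -2725 + 53t, y = 6322 - 123t for integer t.
x ≥ 0: smallest is -2725 mod 53 = 31 (at t = 52), with y = -74.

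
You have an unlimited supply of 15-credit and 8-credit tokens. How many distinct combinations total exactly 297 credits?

Need nonnegative integers with 15j + 8k = 297.
gcd(15, 8) = 1, and 15·(-1) + 8·(2) = 1.
So (j₀, k₀) = (-297, 594); general j = -297 + 8t, k = 594 - 15t.
j ≥ 0 ⇒ t ≥ 38; k ≥ 0 ⇒ t ≤ 39. That's 2 values of t.

2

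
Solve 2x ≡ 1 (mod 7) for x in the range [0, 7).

4

gcd(7, 2) = 1.
By Bézout, 2*(-3) + 7*(1) = 1.
So 2*-3 ≡ 1 (mod 7), and -3 mod 7 = 4.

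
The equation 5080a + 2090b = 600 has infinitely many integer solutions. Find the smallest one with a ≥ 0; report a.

gcd(5080, 2090):
  5080 = 2·2090 + 900
  2090 = 2·900 + 290
  900 = 3·290 + 30
  290 = 9·30 + 20
  30 = 1·20 + 10
  20 = 2·10
so gcd(5080, 2090) = 10.
10 divides 600, so solutions exist.
Back-substitute for Bézout coefficients:
  10 = 30 - 1·20
  ... = 5080·(72) + 2090·(-175)
Scale by 600/10 = 60: (a₀, b₀) = (4320, -10500).
General solution: a = 4320 + 209t, b = -10500 - 508t for integer t.
a ≥ 0: smallest is 4320 mod 209 = 140 (at t = -20), with b = -340.

140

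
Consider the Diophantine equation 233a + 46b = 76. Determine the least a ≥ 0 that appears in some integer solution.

gcd(233, 46):
  233 = 5*46 + 3
  46 = 15*3 + 1
  3 = 3*1
so gcd(233, 46) = 1.
1 divides 76, so solutions exist.
Back-substitute for Bézout coefficients:
  1 = 46 - 15*3
  ... = 233*(-15) + 46*(76)
Scale by 76/1 = 76: (a₀, b₀) = (-1140, 5776).
General solution: a = -1140 + 46t, b = 5776 - 233t for integer t.
a ≥ 0: smallest is -1140 mod 46 = 10 (at t = 25), with b = -49.

10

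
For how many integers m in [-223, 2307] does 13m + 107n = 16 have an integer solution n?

gcd(107, 13):
  107 = 8·13 + 3
  13 = 4·3 + 1
  3 = 3·1
so gcd(107, 13) = 1.
Back-substitute for Bézout coefficients:
  1 = 13 - 4·3
  ... = 13·(33) + 107·(-4)
Scale by 16: particular solution (528, -64); reduce m mod 107: (100, -12).
General solution: m = 100 + 107t, n = -12 - 13t for integer t.
-223 ≤ 100 + 107t ≤ 2307 gives t ∈ [-3, 20], which is 24 values.

24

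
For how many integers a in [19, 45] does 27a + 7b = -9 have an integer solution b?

4

gcd(27, 7):
  27 = 3*7 + 6
  7 = 1*6 + 1
  6 = 6*1
so gcd(27, 7) = 1.
Back-substitute for Bézout coefficients:
  1 = 7 - 1*6
  ... = 27*(-1) + 7*(4)
Scale by -9: particular solution (9, -36); reduce a mod 7: (2, -9).
General solution: a = 2 + 7t, b = -9 - 27t for integer t.
19 ≤ 2 + 7t ≤ 45 gives t ∈ [3, 6], which is 4 values.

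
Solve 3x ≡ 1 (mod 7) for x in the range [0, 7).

5

gcd(7, 3) = 1  (7 = 2×3 + 1, 3 = 3×1).
Back-substituting, 3×(-2) + 7×(1) = 1.
So 3×-2 ≡ 1 (mod 7), and -2 mod 7 = 5.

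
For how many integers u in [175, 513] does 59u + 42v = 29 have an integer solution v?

8

gcd(59, 42) = 1  (59 = 1×42 + 17, 42 = 2×17 + 8, 17 = 2×8 + 1, 8 = 8×1).
Back-substituting, 59×(5) + 42×(-7) = 1.
Scale by 29: particular solution (145, -203); reduce u mod 42: (19, -26).
General solution: u = 19 + 42t, v = -26 - 59t for integer t.
175 ≤ 19 + 42t ≤ 513 gives t ∈ [4, 11], which is 8 values.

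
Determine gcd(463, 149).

gcd(463, 149) = 1  (463 = 3·149 + 16, 149 = 9·16 + 5, 16 = 3·5 + 1, 5 = 5·1).

1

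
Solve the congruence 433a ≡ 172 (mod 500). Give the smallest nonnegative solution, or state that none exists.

184

gcd(500, 433):
  500 = 1×433 + 67
  433 = 6×67 + 31
  67 = 2×31 + 5
  31 = 6×5 + 1
  5 = 5×1
so gcd(500, 433) = 1.
1 divides 172, so solutions exist.
Back-substitute for Bézout coefficients:
  1 = 31 - 6×5
  ... = 433×(97) + 500×(-84)
So 433×(97) ≡ 1 (mod 500); multiply by 172: a ≡ 16684 (mod 500).
Smallest nonnegative: a = 16684 mod 500 = 184.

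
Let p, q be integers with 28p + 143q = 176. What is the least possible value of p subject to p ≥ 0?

88

gcd(143, 28):
  143 = 5*28 + 3
  28 = 9*3 + 1
  3 = 3*1
so gcd(143, 28) = 1.
1 divides 176, so solutions exist.
Back-substitute for Bézout coefficients:
  1 = 28 - 9*3
  ... = 28*(46) + 143*(-9)
Scale by 176/1 = 176: (p₀, q₀) = (8096, -1584).
General solution: p = 8096 + 143t, q = -1584 - 28t for integer t.
p ≥ 0: smallest is 8096 mod 143 = 88 (at t = -56), with q = -16.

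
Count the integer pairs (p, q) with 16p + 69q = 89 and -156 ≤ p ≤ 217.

6

gcd(69, 16) = 1  (69 = 4·16 + 5, 16 = 3·5 + 1, 5 = 5·1).
Back-substituting, 16·(13) + 69·(-3) = 1.
Scale by 89: particular solution (1157, -267); reduce p mod 69: (53, -11).
General solution: p = 53 + 69t, q = -11 - 16t for integer t.
-156 ≤ 53 + 69t ≤ 217 gives t ∈ [-3, 2], which is 6 values.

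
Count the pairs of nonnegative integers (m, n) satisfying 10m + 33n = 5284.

16

gcd(33, 10):
  33 = 3·10 + 3
  10 = 3·3 + 1
  3 = 3·1
so gcd(33, 10) = 1.
Back-substitute for Bézout coefficients:
  1 = 10 - 3·3
  ... = 10·(10) + 33·(-3)
Scale by 5284: one solution is (52840, -15852). Reduce m mod 33: (7, 158).
General: m = 7 + 33t, n = 158 - 10t.
m ≥ 0 ⇒ t ≥ 0; n ≥ 0 ⇒ t ≤ 15. So t ∈ [0, 15]: 16 solutions.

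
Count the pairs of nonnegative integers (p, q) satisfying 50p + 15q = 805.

5

gcd(50, 15) = 5  (50 = 3×15 + 5, 15 = 3×5).
Back-substituting, 50×(1) + 15×(-3) = 5.
Scale by 161: one solution is (161, -483). Reduce p mod 3: (2, 47).
General: p = 2 + 3t, q = 47 - 10t.
p ≥ 0 ⇒ t ≥ 0; q ≥ 0 ⇒ t ≤ 4. So t ∈ [0, 4]: 5 solutions.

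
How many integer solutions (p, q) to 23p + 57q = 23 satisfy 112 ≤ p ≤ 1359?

22

gcd(57, 23) = 1  (57 = 2*23 + 11, 23 = 2*11 + 1, 11 = 11*1).
Back-substituting, 23*(5) + 57*(-2) = 1.
Scale by 23: particular solution (115, -46); reduce p mod 57: (1, 0).
General solution: p = 1 + 57t, q = 0 - 23t for integer t.
112 ≤ 1 + 57t ≤ 1359 gives t ∈ [2, 23], which is 22 values.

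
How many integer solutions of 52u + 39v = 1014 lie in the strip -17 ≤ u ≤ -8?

3

gcd(52, 39) = 13  (52 = 1*39 + 13, 39 = 3*13).
Back-substituting, 52*(1) + 39*(-1) = 13.
Scale by 78: particular solution (78, -78); reduce u mod 3: (0, 26).
General solution: u = 0 + 3t, v = 26 - 4t for integer t.
-17 ≤ 0 + 3t ≤ -8 gives t ∈ [-5, -3], which is 3 values.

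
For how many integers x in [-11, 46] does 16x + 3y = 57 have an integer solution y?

gcd(16, 3) = 1  (16 = 5×3 + 1, 3 = 3×1).
Back-substituting, 16×(1) + 3×(-5) = 1.
Scale by 57: particular solution (57, -285); reduce x mod 3: (0, 19).
General solution: x = 0 + 3t, y = 19 - 16t for integer t.
-11 ≤ 0 + 3t ≤ 46 gives t ∈ [-3, 15], which is 19 values.

19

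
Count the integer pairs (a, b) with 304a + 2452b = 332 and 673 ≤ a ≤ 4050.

6

gcd(2452, 304) = 4  (2452 = 8*304 + 20, 304 = 15*20 + 4, 20 = 5*4).
Back-substituting, 304*(121) + 2452*(-15) = 4.
Scale by 83: particular solution (10043, -1245); reduce a mod 613: (235, -29).
General solution: a = 235 + 613t, b = -29 - 76t for integer t.
673 ≤ 235 + 613t ≤ 4050 gives t ∈ [1, 6], which is 6 values.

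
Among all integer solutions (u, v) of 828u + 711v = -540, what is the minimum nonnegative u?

gcd(828, 711):
  828 = 1*711 + 117
  711 = 6*117 + 9
  117 = 13*9
so gcd(828, 711) = 9.
9 divides -540, so solutions exist.
Back-substitute for Bézout coefficients:
  9 = 711 - 6*117
  ... = 828*(-6) + 711*(7)
Scale by -540/9 = -60: (u₀, v₀) = (360, -420).
General solution: u = 360 + 79t, v = -420 - 92t for integer t.
u ≥ 0: smallest is 360 mod 79 = 44 (at t = -4), with v = -52.

44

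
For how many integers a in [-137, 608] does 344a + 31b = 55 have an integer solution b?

gcd(344, 31):
  344 = 11·31 + 3
  31 = 10·3 + 1
  3 = 3·1
so gcd(344, 31) = 1.
Back-substitute for Bézout coefficients:
  1 = 31 - 10·3
  ... = 344·(-10) + 31·(111)
Scale by 55: particular solution (-550, 6105); reduce a mod 31: (8, -87).
General solution: a = 8 + 31t, b = -87 - 344t for integer t.
-137 ≤ 8 + 31t ≤ 608 gives t ∈ [-4, 19], which is 24 values.

24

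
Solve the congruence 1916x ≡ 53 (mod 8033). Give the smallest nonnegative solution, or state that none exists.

5899

gcd(8033, 1916) = 1.
1 divides 53, so solutions exist.
By Bézout, 1916×(566) + 8033×(-135) = 1.
So 1916×(566) ≡ 1 (mod 8033); multiply by 53: x ≡ 29998 (mod 8033).
Smallest nonnegative: x = 29998 mod 8033 = 5899.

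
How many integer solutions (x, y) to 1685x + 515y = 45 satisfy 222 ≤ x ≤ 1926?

gcd(1685, 515) = 5  (1685 = 3×515 + 140, 515 = 3×140 + 95, 140 = 1×95 + 45, 95 = 2×45 + 5, 45 = 9×5).
Back-substituting, 1685×(-11) + 515×(36) = 5.
Scale by 9: particular solution (-99, 324); reduce x mod 103: (4, -13).
General solution: x = 4 + 103t, y = -13 - 337t for integer t.
222 ≤ 4 + 103t ≤ 1926 gives t ∈ [3, 18], which is 16 values.

16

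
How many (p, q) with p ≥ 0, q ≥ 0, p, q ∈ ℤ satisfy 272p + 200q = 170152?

25

gcd(272, 200):
  272 = 1*200 + 72
  200 = 2*72 + 56
  72 = 1*56 + 16
  56 = 3*16 + 8
  16 = 2*8
so gcd(272, 200) = 8.
Back-substitute for Bézout coefficients:
  8 = 56 - 3*16
  ... = 272*(-11) + 200*(15)
Scale by 21269: one solution is (-233959, 319035). Reduce p mod 25: (16, 829).
General: p = 16 + 25t, q = 829 - 34t.
p ≥ 0 ⇒ t ≥ 0; q ≥ 0 ⇒ t ≤ 24. So t ∈ [0, 24]: 25 solutions.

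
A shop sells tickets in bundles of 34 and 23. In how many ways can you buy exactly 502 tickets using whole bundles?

1

Need nonnegative integers with 34j + 23k = 502.
gcd(34, 23) = 1, and 34·(-2) + 23·(3) = 1.
So (j₀, k₀) = (-1004, 1506); general j = -1004 + 23t, k = 1506 - 34t.
j ≥ 0 ⇒ t ≥ 44; k ≥ 0 ⇒ t ≤ 44. That's 1 value of t.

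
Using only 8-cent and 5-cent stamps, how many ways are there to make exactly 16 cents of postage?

Need nonnegative integers with 8j + 5k = 16.
gcd(8, 5) = 1, and 8·(2) + 5·(-3) = 1.
So (j₀, k₀) = (32, -48); general j = 32 + 5t, k = -48 - 8t.
j ≥ 0 ⇒ t ≥ -6; k ≥ 0 ⇒ t ≤ -6. That's 1 value of t.

1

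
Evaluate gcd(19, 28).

gcd(28, 19):
  28 = 1×19 + 9
  19 = 2×9 + 1
  9 = 9×1
so gcd(28, 19) = 1.

1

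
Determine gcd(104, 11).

gcd(104, 11):
  104 = 9×11 + 5
  11 = 2×5 + 1
  5 = 5×1
so gcd(104, 11) = 1.

1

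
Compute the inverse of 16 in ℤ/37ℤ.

7

gcd(37, 16):
  37 = 2*16 + 5
  16 = 3*5 + 1
  5 = 5*1
so gcd(37, 16) = 1.
Back-substitute for Bézout coefficients:
  1 = 16 - 3*5
  ... = 16*(7) + 37*(-3)
So 16*7 ≡ 1 (mod 37), and 7 mod 37 = 7.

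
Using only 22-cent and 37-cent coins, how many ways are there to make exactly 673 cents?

Need nonnegative integers with 22j + 37k = 673.
gcd(22, 37) = 1, and 22·(-5) + 37·(3) = 1.
So (j₀, k₀) = (-3365, 2019); general j = -3365 + 37t, k = 2019 - 22t.
j ≥ 0 ⇒ t ≥ 91; k ≥ 0 ⇒ t ≤ 91. That's 1 value of t.

1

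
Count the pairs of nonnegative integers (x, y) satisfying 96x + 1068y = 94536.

gcd(1068, 96) = 12  (1068 = 11*96 + 12, 96 = 8*12).
Back-substituting, 96*(-11) + 1068*(1) = 12.
Scale by 7878: one solution is (-86658, 7878). Reduce x mod 89: (28, 86).
General: x = 28 + 89t, y = 86 - 8t.
x ≥ 0 ⇒ t ≥ 0; y ≥ 0 ⇒ t ≤ 10. So t ∈ [0, 10]: 11 solutions.

11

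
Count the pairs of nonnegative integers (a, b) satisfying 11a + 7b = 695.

9

gcd(11, 7):
  11 = 1*7 + 4
  7 = 1*4 + 3
  4 = 1*3 + 1
  3 = 3*1
so gcd(11, 7) = 1.
Back-substitute for Bézout coefficients:
  1 = 4 - 1*3
  ... = 11*(2) + 7*(-3)
Scale by 695: one solution is (1390, -2085). Reduce a mod 7: (4, 93).
General: a = 4 + 7t, b = 93 - 11t.
a ≥ 0 ⇒ t ≥ 0; b ≥ 0 ⇒ t ≤ 8. So t ∈ [0, 8]: 9 solutions.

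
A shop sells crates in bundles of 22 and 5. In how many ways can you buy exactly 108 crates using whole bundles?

1

Need nonnegative integers with 22j + 5k = 108.
gcd(22, 5) = 1, and 22·(-2) + 5·(9) = 1.
So (j₀, k₀) = (-216, 972); general j = -216 + 5t, k = 972 - 22t.
j ≥ 0 ⇒ t ≥ 44; k ≥ 0 ⇒ t ≤ 44. That's 1 value of t.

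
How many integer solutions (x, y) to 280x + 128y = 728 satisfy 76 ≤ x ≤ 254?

11

gcd(280, 128):
  280 = 2×128 + 24
  128 = 5×24 + 8
  24 = 3×8
so gcd(280, 128) = 8.
Back-substitute for Bézout coefficients:
  8 = 128 - 5×24
  ... = 280×(-5) + 128×(11)
Scale by 91: particular solution (-455, 1001); reduce x mod 16: (9, -14).
General solution: x = 9 + 16t, y = -14 - 35t for integer t.
76 ≤ 9 + 16t ≤ 254 gives t ∈ [5, 15], which is 11 values.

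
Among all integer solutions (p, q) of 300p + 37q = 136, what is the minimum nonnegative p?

gcd(300, 37):
  300 = 8*37 + 4
  37 = 9*4 + 1
  4 = 4*1
so gcd(300, 37) = 1.
1 divides 136, so solutions exist.
Back-substitute for Bézout coefficients:
  1 = 37 - 9*4
  ... = 300*(-9) + 37*(73)
Scale by 136/1 = 136: (p₀, q₀) = (-1224, 9928).
General solution: p = -1224 + 37t, q = 9928 - 300t for integer t.
p ≥ 0: smallest is -1224 mod 37 = 34 (at t = 34), with q = -272.

34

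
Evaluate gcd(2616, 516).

gcd(2616, 516) = 12  (2616 = 5·516 + 36, 516 = 14·36 + 12, 36 = 3·12).

12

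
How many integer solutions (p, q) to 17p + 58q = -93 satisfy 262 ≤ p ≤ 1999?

30

gcd(58, 17) = 1  (58 = 3*17 + 7, 17 = 2*7 + 3, 7 = 2*3 + 1, 3 = 3*1).
Back-substituting, 17*(-17) + 58*(5) = 1.
Scale by -93: particular solution (1581, -465); reduce p mod 58: (15, -6).
General solution: p = 15 + 58t, q = -6 - 17t for integer t.
262 ≤ 15 + 58t ≤ 1999 gives t ∈ [5, 34], which is 30 values.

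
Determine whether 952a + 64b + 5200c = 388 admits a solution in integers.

gcd(952, 64):
  952 = 14·64 + 56
  64 = 1·56 + 8
  56 = 7·8
so gcd(952, 64) = 8.
gcd(8, 5200) = 8.
8 does not divide 388 (remainder 4), so no integer solutions.

no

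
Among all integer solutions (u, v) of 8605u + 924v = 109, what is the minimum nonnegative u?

205

gcd(8605, 924):
  8605 = 9×924 + 289
  924 = 3×289 + 57
  289 = 5×57 + 4
  57 = 14×4 + 1
  4 = 4×1
so gcd(8605, 924) = 1.
1 divides 109, so solutions exist.
Back-substitute for Bézout coefficients:
  1 = 57 - 14×4
  ... = 8605×(-227) + 924×(2114)
Scale by 109/1 = 109: (u₀, v₀) = (-24743, 230426).
General solution: u = -24743 + 924t, v = 230426 - 8605t for integer t.
u ≥ 0: smallest is -24743 mod 924 = 205 (at t = 27), with v = -1909.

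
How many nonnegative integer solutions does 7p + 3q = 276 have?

gcd(7, 3):
  7 = 2*3 + 1
  3 = 3*1
so gcd(7, 3) = 1.
Back-substitute for Bézout coefficients:
  1 = 7 - 2*3
  ... = 7*(1) + 3*(-2)
Scale by 276: one solution is (276, -552). Reduce p mod 3: (0, 92).
General: p = 0 + 3t, q = 92 - 7t.
p ≥ 0 ⇒ t ≥ 0; q ≥ 0 ⇒ t ≤ 13. So t ∈ [0, 13]: 14 solutions.

14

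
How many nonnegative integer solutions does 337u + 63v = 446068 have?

gcd(337, 63) = 1.
By Bézout, 337·(-20) + 63·(107) = 1.
One solution: (7, 7043).
General: u = 7 + 63t, v = 7043 - 337t.
u ≥ 0 ⇒ t ≥ 0; v ≥ 0 ⇒ t ≤ 20. So t ∈ [0, 20]: 21 solutions.

21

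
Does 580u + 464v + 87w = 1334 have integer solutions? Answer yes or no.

gcd(580, 464) = 116  (580 = 1×464 + 116, 464 = 4×116).
gcd(116, 87) = 29.
29 divides 1334, so integer solutions exist.

yes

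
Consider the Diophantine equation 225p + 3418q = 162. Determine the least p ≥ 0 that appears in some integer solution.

gcd(3418, 225):
  3418 = 15×225 + 43
  225 = 5×43 + 10
  43 = 4×10 + 3
  10 = 3×3 + 1
  3 = 3×1
so gcd(3418, 225) = 1.
1 divides 162, so solutions exist.
Back-substitute for Bézout coefficients:
  1 = 10 - 3×3
  ... = 225×(1033) + 3418×(-68)
Scale by 162/1 = 162: (p₀, q₀) = (167346, -11016).
General solution: p = 167346 + 3418t, q = -11016 - 225t for integer t.
p ≥ 0: smallest is 167346 mod 3418 = 3282 (at t = -48), with q = -216.

3282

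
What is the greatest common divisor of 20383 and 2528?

1

gcd(20383, 2528):
  20383 = 8×2528 + 159
  2528 = 15×159 + 143
  159 = 1×143 + 16
  143 = 8×16 + 15
  16 = 1×15 + 1
  15 = 15×1
so gcd(20383, 2528) = 1.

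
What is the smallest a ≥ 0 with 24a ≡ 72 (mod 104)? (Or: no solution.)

3

gcd(104, 24):
  104 = 4×24 + 8
  24 = 3×8
so gcd(104, 24) = 8.
8 divides 72, so solutions exist.
Back-substitute for Bézout coefficients:
  8 = 104 - 4×24
  ... = 24×(-4) + 104×(1)
So 24×(-4) ≡ 8 (mod 104); multiply by 9: a ≡ -36 (mod 13).
Smallest nonnegative: a = -36 mod 13 = 3.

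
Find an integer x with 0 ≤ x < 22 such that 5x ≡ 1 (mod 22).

9

gcd(22, 5) = 1  (22 = 4×5 + 2, 5 = 2×2 + 1, 2 = 2×1).
Back-substituting, 5×(9) + 22×(-2) = 1.
So 5×9 ≡ 1 (mod 22), and 9 mod 22 = 9.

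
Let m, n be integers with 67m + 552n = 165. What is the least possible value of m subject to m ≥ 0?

159

gcd(552, 67):
  552 = 8·67 + 16
  67 = 4·16 + 3
  16 = 5·3 + 1
  3 = 3·1
so gcd(552, 67) = 1.
1 divides 165, so solutions exist.
Back-substitute for Bézout coefficients:
  1 = 16 - 5·3
  ... = 67·(-173) + 552·(21)
Scale by 165/1 = 165: (m₀, n₀) = (-28545, 3465).
General solution: m = -28545 + 552t, n = 3465 - 67t for integer t.
m ≥ 0: smallest is -28545 mod 552 = 159 (at t = 52), with n = -19.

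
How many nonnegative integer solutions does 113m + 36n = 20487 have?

5

gcd(113, 36) = 1.
By Bézout, 113·(-7) + 36·(22) = 1.
One solution: (15, 522).
General: m = 15 + 36t, n = 522 - 113t.
m ≥ 0 ⇒ t ≥ 0; n ≥ 0 ⇒ t ≤ 4. So t ∈ [0, 4]: 5 solutions.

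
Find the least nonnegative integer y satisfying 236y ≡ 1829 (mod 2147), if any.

1618

gcd(2147, 236) = 1.
1 divides 1829, so solutions exist.
By Bézout, 236*(373) + 2147*(-41) = 1.
So 236*(373) ≡ 1 (mod 2147); multiply by 1829: y ≡ 682217 (mod 2147).
Smallest nonnegative: y = 682217 mod 2147 = 1618.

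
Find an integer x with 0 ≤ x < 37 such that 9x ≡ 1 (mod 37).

33

gcd(37, 9):
  37 = 4·9 + 1
  9 = 9·1
so gcd(37, 9) = 1.
Back-substitute for Bézout coefficients:
  1 = 37 - 4·9
  ... = 9·(-4) + 37·(1)
So 9·-4 ≡ 1 (mod 37), and -4 mod 37 = 33.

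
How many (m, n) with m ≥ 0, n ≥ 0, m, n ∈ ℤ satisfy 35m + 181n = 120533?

gcd(181, 35) = 1  (181 = 5*35 + 6, 35 = 5*6 + 5, 6 = 1*5 + 1, 5 = 5*1).
Back-substituting, 35*(-31) + 181*(6) = 1.
Scale by 120533: one solution is (-3736523, 723198). Reduce m mod 181: (41, 658).
General: m = 41 + 181t, n = 658 - 35t.
m ≥ 0 ⇒ t ≥ 0; n ≥ 0 ⇒ t ≤ 18. So t ∈ [0, 18]: 19 solutions.

19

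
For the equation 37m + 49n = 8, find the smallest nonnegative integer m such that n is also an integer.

gcd(49, 37):
  49 = 1·37 + 12
  37 = 3·12 + 1
  12 = 12·1
so gcd(49, 37) = 1.
1 divides 8, so solutions exist.
Back-substitute for Bézout coefficients:
  1 = 37 - 3·12
  ... = 37·(4) + 49·(-3)
Scale by 8/1 = 8: (m₀, n₀) = (32, -24).
General solution: m = 32 + 49t, n = -24 - 37t for integer t.
m ≥ 0: smallest is 32 mod 49 = 32 (at t = 0), with n = -24.

32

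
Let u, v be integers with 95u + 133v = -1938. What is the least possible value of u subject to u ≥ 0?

2

gcd(133, 95) = 19.
19 divides -1938, so solutions exist.
By Bézout, 95*(3) + 133*(-2) = 19.
Scale by -1938/19 = -102: (u₀, v₀) = (-306, 204).
General solution: u = -306 + 7t, v = 204 - 5t for integer t.
u ≥ 0: smallest is -306 mod 7 = 2 (at t = 44), with v = -16.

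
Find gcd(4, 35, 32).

gcd(35, 4):
  35 = 8×4 + 3
  4 = 1×3 + 1
  3 = 3×1
so gcd(35, 4) = 1.
gcd(1, 32) = 1.

1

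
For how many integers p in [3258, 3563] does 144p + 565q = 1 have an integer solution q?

gcd(565, 144) = 1  (565 = 3*144 + 133, 144 = 1*133 + 11, 133 = 12*11 + 1, 11 = 11*1).
Back-substituting, 144*(-51) + 565*(13) = 1.
Scale by 1: particular solution (-51, 13); reduce p mod 565: (514, -131).
General solution: p = 514 + 565t, q = -131 - 144t for integer t.
3258 ≤ 514 + 565t ≤ 3563 gives t ∈ [5, 5], which is 1 value.

1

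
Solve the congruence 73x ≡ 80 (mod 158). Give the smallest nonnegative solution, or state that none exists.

gcd(158, 73):
  158 = 2*73 + 12
  73 = 6*12 + 1
  12 = 12*1
so gcd(158, 73) = 1.
1 divides 80, so solutions exist.
Back-substitute for Bézout coefficients:
  1 = 73 - 6*12
  ... = 73*(13) + 158*(-6)
So 73*(13) ≡ 1 (mod 158); multiply by 80: x ≡ 1040 (mod 158).
Smallest nonnegative: x = 1040 mod 158 = 92.

92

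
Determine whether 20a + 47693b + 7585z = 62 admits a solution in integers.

gcd(47693, 20) = 1.
gcd(1, 7585) = 1.
1 divides 62, so integer solutions exist.

yes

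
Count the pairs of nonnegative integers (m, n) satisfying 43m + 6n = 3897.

15

gcd(43, 6):
  43 = 7*6 + 1
  6 = 6*1
so gcd(43, 6) = 1.
Back-substitute for Bézout coefficients:
  1 = 43 - 7*6
  ... = 43*(1) + 6*(-7)
Scale by 3897: one solution is (3897, -27279). Reduce m mod 6: (3, 628).
General: m = 3 + 6t, n = 628 - 43t.
m ≥ 0 ⇒ t ≥ 0; n ≥ 0 ⇒ t ≤ 14. So t ∈ [0, 14]: 15 solutions.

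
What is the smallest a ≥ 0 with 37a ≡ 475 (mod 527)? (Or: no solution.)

198

gcd(527, 37) = 1.
1 divides 475, so solutions exist.
By Bézout, 37·(57) + 527·(-4) = 1.
So 37·(57) ≡ 1 (mod 527); multiply by 475: a ≡ 27075 (mod 527).
Smallest nonnegative: a = 27075 mod 527 = 198.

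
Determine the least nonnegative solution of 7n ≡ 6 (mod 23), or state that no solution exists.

14

gcd(23, 7):
  23 = 3×7 + 2
  7 = 3×2 + 1
  2 = 2×1
so gcd(23, 7) = 1.
1 divides 6, so solutions exist.
Back-substitute for Bézout coefficients:
  1 = 7 - 3×2
  ... = 7×(10) + 23×(-3)
So 7×(10) ≡ 1 (mod 23); multiply by 6: n ≡ 60 (mod 23).
Smallest nonnegative: n = 60 mod 23 = 14.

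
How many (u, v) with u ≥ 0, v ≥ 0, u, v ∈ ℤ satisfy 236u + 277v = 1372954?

gcd(277, 236):
  277 = 1*236 + 41
  236 = 5*41 + 31
  41 = 1*31 + 10
  31 = 3*10 + 1
  10 = 10*1
so gcd(277, 236) = 1.
Back-substitute for Bézout coefficients:
  1 = 31 - 3*10
  ... = 236*(27) + 277*(-23)
Scale by 1372954: one solution is (37069758, -31577942). Reduce u mod 277: (233, 4758).
General: u = 233 + 277t, v = 4758 - 236t.
u ≥ 0 ⇒ t ≥ 0; v ≥ 0 ⇒ t ≤ 20. So t ∈ [0, 20]: 21 solutions.

21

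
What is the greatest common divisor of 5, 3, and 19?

1

gcd(5, 3):
  5 = 1*3 + 2
  3 = 1*2 + 1
  2 = 2*1
so gcd(5, 3) = 1.
gcd(1, 19) = 1.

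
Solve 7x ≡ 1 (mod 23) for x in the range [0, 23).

gcd(23, 7) = 1.
By Bézout, 7×(10) + 23×(-3) = 1.
So 7×10 ≡ 1 (mod 23), and 10 mod 23 = 10.

10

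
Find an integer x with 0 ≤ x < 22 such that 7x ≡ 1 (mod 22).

gcd(22, 7) = 1  (22 = 3×7 + 1, 7 = 7×1).
Back-substituting, 7×(-3) + 22×(1) = 1.
So 7×-3 ≡ 1 (mod 22), and -3 mod 22 = 19.

19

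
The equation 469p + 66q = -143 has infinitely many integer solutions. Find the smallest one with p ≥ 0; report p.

gcd(469, 66):
  469 = 7*66 + 7
  66 = 9*7 + 3
  7 = 2*3 + 1
  3 = 3*1
so gcd(469, 66) = 1.
1 divides -143, so solutions exist.
Back-substitute for Bézout coefficients:
  1 = 7 - 2*3
  ... = 469*(19) + 66*(-135)
Scale by -143/1 = -143: (p₀, q₀) = (-2717, 19305).
General solution: p = -2717 + 66t, q = 19305 - 469t for integer t.
p ≥ 0: smallest is -2717 mod 66 = 55 (at t = 42), with q = -393.

55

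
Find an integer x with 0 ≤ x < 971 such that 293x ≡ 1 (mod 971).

gcd(971, 293):
  971 = 3·293 + 92
  293 = 3·92 + 17
  92 = 5·17 + 7
  17 = 2·7 + 3
  7 = 2·3 + 1
  3 = 3·1
so gcd(971, 293) = 1.
Back-substitute for Bézout coefficients:
  1 = 7 - 2·3
  ... = 293·(-285) + 971·(86)
So 293·-285 ≡ 1 (mod 971), and -285 mod 971 = 686.

686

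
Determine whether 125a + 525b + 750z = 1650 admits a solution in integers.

yes

gcd(525, 125) = 25  (525 = 4·125 + 25, 125 = 5·25).
gcd(25, 750) = 25.
25 divides 1650, so integer solutions exist.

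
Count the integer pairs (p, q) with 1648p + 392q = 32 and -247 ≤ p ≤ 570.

gcd(1648, 392):
  1648 = 4·392 + 80
  392 = 4·80 + 72
  80 = 1·72 + 8
  72 = 9·8
so gcd(1648, 392) = 8.
Back-substitute for Bézout coefficients:
  8 = 80 - 1·72
  ... = 1648·(5) + 392·(-21)
Scale by 4: particular solution (20, -84); reduce p mod 49: (20, -84).
General solution: p = 20 + 49t, q = -84 - 206t for integer t.
-247 ≤ 20 + 49t ≤ 570 gives t ∈ [-5, 11], which is 17 values.

17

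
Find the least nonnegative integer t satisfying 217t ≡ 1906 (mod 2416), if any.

gcd(2416, 217) = 1  (2416 = 11*217 + 29, 217 = 7*29 + 14, 29 = 2*14 + 1, 14 = 14*1).
1 divides 1906, so solutions exist.
Back-substituting, 217*(-167) + 2416*(15) = 1.
So 217*(-167) ≡ 1 (mod 2416); multiply by 1906: t ≡ -318302 (mod 2416).
Smallest nonnegative: t = -318302 mod 2416 = 610.

610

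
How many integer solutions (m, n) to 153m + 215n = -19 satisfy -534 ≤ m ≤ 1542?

9

gcd(215, 153) = 1.
By Bézout, 153×(52) + 215×(-37) = 1.
Particular solution: (87, -62).
General solution: m = 87 + 215t, n = -62 - 153t for integer t.
-534 ≤ 87 + 215t ≤ 1542 gives t ∈ [-2, 6], which is 9 values.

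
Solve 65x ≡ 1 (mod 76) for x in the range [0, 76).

gcd(76, 65):
  76 = 1×65 + 11
  65 = 5×11 + 10
  11 = 1×10 + 1
  10 = 10×1
so gcd(76, 65) = 1.
Back-substitute for Bézout coefficients:
  1 = 11 - 1×10
  ... = 65×(-7) + 76×(6)
So 65×-7 ≡ 1 (mod 76), and -7 mod 76 = 69.

69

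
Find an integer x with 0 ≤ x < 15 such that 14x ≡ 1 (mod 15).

gcd(15, 14) = 1.
By Bézout, 14*(-1) + 15*(1) = 1.
So 14*-1 ≡ 1 (mod 15), and -1 mod 15 = 14.

14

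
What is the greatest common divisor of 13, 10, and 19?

gcd(13, 10):
  13 = 1*10 + 3
  10 = 3*3 + 1
  3 = 3*1
so gcd(13, 10) = 1.
gcd(1, 19) = 1.

1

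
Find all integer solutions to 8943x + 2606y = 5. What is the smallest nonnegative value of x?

gcd(8943, 2606) = 1  (8943 = 3·2606 + 1125, 2606 = 2·1125 + 356, 1125 = 3·356 + 57, 356 = 6·57 + 14, 57 = 4·14 + 1, 14 = 14·1).
1 divides 5, so solutions exist.
Back-substituting, 8943·(183) + 2606·(-628) = 1.
Scale by 5/1 = 5: (x₀, y₀) = (915, -3140).
General solution: x = 915 + 2606t, y = -3140 - 8943t for integer t.
x ≥ 0: smallest is 915 mod 2606 = 915 (at t = 0), with y = -3140.

915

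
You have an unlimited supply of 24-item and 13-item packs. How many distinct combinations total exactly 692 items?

2

Need nonnegative integers with 24j + 13k = 692.
gcd(24, 13) = 1, and 24·(6) + 13·(-11) = 1.
So (j₀, k₀) = (4152, -7612); general j = 4152 + 13t, k = -7612 - 24t.
j ≥ 0 ⇒ t ≥ -319; k ≥ 0 ⇒ t ≤ -318. That's 2 values of t.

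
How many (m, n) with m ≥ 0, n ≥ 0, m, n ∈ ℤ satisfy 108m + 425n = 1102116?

24

gcd(425, 108):
  425 = 3×108 + 101
  108 = 1×101 + 7
  101 = 14×7 + 3
  7 = 2×3 + 1
  3 = 3×1
so gcd(425, 108) = 1.
Back-substitute for Bézout coefficients:
  1 = 7 - 2×3
  ... = 108×(122) + 425×(-31)
Scale by 1102116: one solution is (134458152, -34165596). Reduce m mod 425: (52, 2580).
General: m = 52 + 425t, n = 2580 - 108t.
m ≥ 0 ⇒ t ≥ 0; n ≥ 0 ⇒ t ≤ 23. So t ∈ [0, 23]: 24 solutions.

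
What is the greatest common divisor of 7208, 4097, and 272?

17

gcd(7208, 4097):
  7208 = 1×4097 + 3111
  4097 = 1×3111 + 986
  3111 = 3×986 + 153
  986 = 6×153 + 68
  153 = 2×68 + 17
  68 = 4×17
so gcd(7208, 4097) = 17.
gcd(17, 272) = 17.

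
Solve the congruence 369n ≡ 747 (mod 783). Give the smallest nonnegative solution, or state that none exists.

gcd(783, 369) = 9.
9 divides 747, so solutions exist.
By Bézout, 369×(17) + 783×(-8) = 9.
So 369×(17) ≡ 9 (mod 783); multiply by 83: n ≡ 1411 (mod 87).
Smallest nonnegative: n = 1411 mod 87 = 19.

19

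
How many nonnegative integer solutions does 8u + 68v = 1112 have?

9

gcd(68, 8) = 4  (68 = 8×8 + 4, 8 = 2×4).
Back-substituting, 8×(-8) + 68×(1) = 4.
Scale by 278: one solution is (-2224, 278). Reduce u mod 17: (3, 16).
General: u = 3 + 17t, v = 16 - 2t.
u ≥ 0 ⇒ t ≥ 0; v ≥ 0 ⇒ t ≤ 8. So t ∈ [0, 8]: 9 solutions.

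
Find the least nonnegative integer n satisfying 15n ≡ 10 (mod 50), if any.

4

gcd(50, 15) = 5.
5 divides 10, so solutions exist.
By Bézout, 15·(-3) + 50·(1) = 5.
So 15·(-3) ≡ 5 (mod 50); multiply by 2: n ≡ -6 (mod 10).
Smallest nonnegative: n = -6 mod 10 = 4.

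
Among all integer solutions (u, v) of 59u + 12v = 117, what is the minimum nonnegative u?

3

gcd(59, 12) = 1.
1 divides 117, so solutions exist.
By Bézout, 59*(-1) + 12*(5) = 1.
Scale by 117/1 = 117: (u₀, v₀) = (-117, 585).
General solution: u = -117 + 12t, v = 585 - 59t for integer t.
u ≥ 0: smallest is -117 mod 12 = 3 (at t = 10), with v = -5.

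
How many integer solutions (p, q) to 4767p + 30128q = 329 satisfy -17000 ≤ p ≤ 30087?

11

gcd(30128, 4767) = 7.
By Bézout, 4767×(2073) + 30128×(-328) = 7.
Particular solution: (2743, -434).
General solution: p = 2743 + 4304t, q = -434 - 681t for integer t.
-17000 ≤ 2743 + 4304t ≤ 30087 gives t ∈ [-4, 6], which is 11 values.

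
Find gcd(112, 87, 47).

gcd(112, 87) = 1  (112 = 1*87 + 25, 87 = 3*25 + 12, 25 = 2*12 + 1, 12 = 12*1).
gcd(1, 47) = 1.

1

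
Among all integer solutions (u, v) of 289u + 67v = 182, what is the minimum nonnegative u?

gcd(289, 67) = 1  (289 = 4*67 + 21, 67 = 3*21 + 4, 21 = 5*4 + 1, 4 = 4*1).
1 divides 182, so solutions exist.
Back-substituting, 289*(16) + 67*(-69) = 1.
Scale by 182/1 = 182: (u₀, v₀) = (2912, -12558).
General solution: u = 2912 + 67t, v = -12558 - 289t for integer t.
u ≥ 0: smallest is 2912 mod 67 = 31 (at t = -43), with v = -131.

31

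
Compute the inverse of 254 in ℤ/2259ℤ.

1841

gcd(2259, 254):
  2259 = 8*254 + 227
  254 = 1*227 + 27
  227 = 8*27 + 11
  27 = 2*11 + 5
  11 = 2*5 + 1
  5 = 5*1
so gcd(2259, 254) = 1.
Back-substitute for Bézout coefficients:
  1 = 11 - 2*5
  ... = 254*(-418) + 2259*(47)
So 254*-418 ≡ 1 (mod 2259), and -418 mod 2259 = 1841.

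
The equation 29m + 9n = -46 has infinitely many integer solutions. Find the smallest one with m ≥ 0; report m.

4

gcd(29, 9):
  29 = 3·9 + 2
  9 = 4·2 + 1
  2 = 2·1
so gcd(29, 9) = 1.
1 divides -46, so solutions exist.
Back-substitute for Bézout coefficients:
  1 = 9 - 4·2
  ... = 29·(-4) + 9·(13)
Scale by -46/1 = -46: (m₀, n₀) = (184, -598).
General solution: m = 184 + 9t, n = -598 - 29t for integer t.
m ≥ 0: smallest is 184 mod 9 = 4 (at t = -20), with n = -18.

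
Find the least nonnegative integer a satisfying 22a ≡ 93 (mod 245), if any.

gcd(245, 22) = 1  (245 = 11*22 + 3, 22 = 7*3 + 1, 3 = 3*1).
1 divides 93, so solutions exist.
Back-substituting, 22*(78) + 245*(-7) = 1.
So 22*(78) ≡ 1 (mod 245); multiply by 93: a ≡ 7254 (mod 245).
Smallest nonnegative: a = 7254 mod 245 = 149.

149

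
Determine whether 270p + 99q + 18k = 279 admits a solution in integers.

gcd(270, 99) = 9  (270 = 2*99 + 72, 99 = 1*72 + 27, 72 = 2*27 + 18, 27 = 1*18 + 9, 18 = 2*9).
gcd(9, 18) = 9.
9 divides 279, so integer solutions exist.

yes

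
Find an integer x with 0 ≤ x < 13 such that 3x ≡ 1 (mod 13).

gcd(13, 3) = 1  (13 = 4·3 + 1, 3 = 3·1).
Back-substituting, 3·(-4) + 13·(1) = 1.
So 3·-4 ≡ 1 (mod 13), and -4 mod 13 = 9.

9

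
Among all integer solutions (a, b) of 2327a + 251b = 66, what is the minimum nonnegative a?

gcd(2327, 251):
  2327 = 9*251 + 68
  251 = 3*68 + 47
  68 = 1*47 + 21
  47 = 2*21 + 5
  21 = 4*5 + 1
  5 = 5*1
so gcd(2327, 251) = 1.
1 divides 66, so solutions exist.
Back-substitute for Bézout coefficients:
  1 = 21 - 4*5
  ... = 2327*(48) + 251*(-445)
Scale by 66/1 = 66: (a₀, b₀) = (3168, -29370).
General solution: a = 3168 + 251t, b = -29370 - 2327t for integer t.
a ≥ 0: smallest is 3168 mod 251 = 156 (at t = -12), with b = -1446.

156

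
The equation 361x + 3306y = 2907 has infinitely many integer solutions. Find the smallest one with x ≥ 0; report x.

gcd(3306, 361) = 19.
19 divides 2907, so solutions exist.
By Bézout, 361·(55) + 3306·(-6) = 19.
Scale by 2907/19 = 153: (x₀, y₀) = (8415, -918).
General solution: x = 8415 + 174t, y = -918 - 19t for integer t.
x ≥ 0: smallest is 8415 mod 174 = 63 (at t = -48), with y = -6.

63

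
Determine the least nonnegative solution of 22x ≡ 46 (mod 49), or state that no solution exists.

gcd(49, 22) = 1.
1 divides 46, so solutions exist.
By Bézout, 22*(-20) + 49*(9) = 1.
So 22*(-20) ≡ 1 (mod 49); multiply by 46: x ≡ -920 (mod 49).
Smallest nonnegative: x = -920 mod 49 = 11.

11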